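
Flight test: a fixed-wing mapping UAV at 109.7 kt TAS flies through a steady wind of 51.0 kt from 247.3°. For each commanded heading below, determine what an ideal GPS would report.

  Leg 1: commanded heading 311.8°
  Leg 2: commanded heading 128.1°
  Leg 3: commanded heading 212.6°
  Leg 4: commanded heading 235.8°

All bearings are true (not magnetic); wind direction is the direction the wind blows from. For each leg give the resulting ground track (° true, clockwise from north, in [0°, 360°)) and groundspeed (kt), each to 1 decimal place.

Leg 1: track=339.5°, groundspeed=99.1 kt
Leg 2: track=109.8°, groundspeed=141.8 kt
Leg 3: track=189.4°, groundspeed=73.7 kt
Leg 4: track=226.1°, groundspeed=60.6 kt

Leg 1: heading 311.8°; drift +27.7° → track 339.5°, groundspeed 99.1 kt
Leg 2: heading 128.1°; drift -18.3° → track 109.8°, groundspeed 141.8 kt
Leg 3: heading 212.6°; drift -23.2° → track 189.4°, groundspeed 73.7 kt
Leg 4: heading 235.8°; drift -9.7° → track 226.1°, groundspeed 60.6 kt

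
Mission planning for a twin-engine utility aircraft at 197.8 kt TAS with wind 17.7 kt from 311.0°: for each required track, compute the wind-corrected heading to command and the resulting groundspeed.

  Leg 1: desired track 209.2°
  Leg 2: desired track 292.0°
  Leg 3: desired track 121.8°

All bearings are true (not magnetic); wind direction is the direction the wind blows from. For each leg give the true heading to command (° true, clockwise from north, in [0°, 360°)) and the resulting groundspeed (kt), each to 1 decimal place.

Leg 1: desired track 209.2°; wind correction +5.0° → command heading 214.2°, groundspeed 200.7 kt
Leg 2: desired track 292.0°; wind correction +1.7° → command heading 293.7°, groundspeed 181.0 kt
Leg 3: desired track 121.8°; wind correction -0.8° → command heading 121.0°, groundspeed 215.3 kt

Leg 1: heading=214.2°, groundspeed=200.7 kt
Leg 2: heading=293.7°, groundspeed=181.0 kt
Leg 3: heading=121.0°, groundspeed=215.3 kt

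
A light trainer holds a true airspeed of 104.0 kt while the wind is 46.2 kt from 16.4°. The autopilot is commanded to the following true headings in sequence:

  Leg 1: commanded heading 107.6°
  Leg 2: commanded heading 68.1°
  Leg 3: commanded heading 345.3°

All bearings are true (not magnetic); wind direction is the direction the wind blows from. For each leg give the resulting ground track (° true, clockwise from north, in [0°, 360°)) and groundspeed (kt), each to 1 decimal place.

Leg 1: track=131.4°, groundspeed=114.7 kt
Leg 2: track=93.8°, groundspeed=83.6 kt
Leg 3: track=325.0°, groundspeed=68.7 kt

Leg 1: heading 107.6°; drift +23.8° → track 131.4°, groundspeed 114.7 kt
Leg 2: heading 68.1°; drift +25.7° → track 93.8°, groundspeed 83.6 kt
Leg 3: heading 345.3°; drift -20.3° → track 325.0°, groundspeed 68.7 kt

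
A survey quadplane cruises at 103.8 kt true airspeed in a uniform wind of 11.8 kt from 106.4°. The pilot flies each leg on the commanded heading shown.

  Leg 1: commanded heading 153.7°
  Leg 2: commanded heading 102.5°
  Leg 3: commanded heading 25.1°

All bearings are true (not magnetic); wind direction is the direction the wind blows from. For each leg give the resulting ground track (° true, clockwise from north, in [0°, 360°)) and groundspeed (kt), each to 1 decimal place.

Leg 1: heading 153.7°; drift +5.2° → track 158.9°, groundspeed 96.2 kt
Leg 2: heading 102.5°; drift -0.5° → track 102.0°, groundspeed 92.0 kt
Leg 3: heading 25.1°; drift -6.5° → track 18.6°, groundspeed 102.7 kt

Leg 1: track=158.9°, groundspeed=96.2 kt
Leg 2: track=102.0°, groundspeed=92.0 kt
Leg 3: track=18.6°, groundspeed=102.7 kt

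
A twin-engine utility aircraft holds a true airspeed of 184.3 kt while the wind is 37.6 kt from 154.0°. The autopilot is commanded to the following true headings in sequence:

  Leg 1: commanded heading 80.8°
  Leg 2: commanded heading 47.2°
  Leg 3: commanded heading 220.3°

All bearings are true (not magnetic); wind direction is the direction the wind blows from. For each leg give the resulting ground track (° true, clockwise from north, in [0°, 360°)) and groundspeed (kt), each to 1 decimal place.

Leg 1: track=69.1°, groundspeed=177.1 kt
Leg 2: track=36.8°, groundspeed=198.5 kt
Leg 3: track=231.8°, groundspeed=172.7 kt

Leg 1: heading 80.8°; drift -11.7° → track 69.1°, groundspeed 177.1 kt
Leg 2: heading 47.2°; drift -10.4° → track 36.8°, groundspeed 198.5 kt
Leg 3: heading 220.3°; drift +11.5° → track 231.8°, groundspeed 172.7 kt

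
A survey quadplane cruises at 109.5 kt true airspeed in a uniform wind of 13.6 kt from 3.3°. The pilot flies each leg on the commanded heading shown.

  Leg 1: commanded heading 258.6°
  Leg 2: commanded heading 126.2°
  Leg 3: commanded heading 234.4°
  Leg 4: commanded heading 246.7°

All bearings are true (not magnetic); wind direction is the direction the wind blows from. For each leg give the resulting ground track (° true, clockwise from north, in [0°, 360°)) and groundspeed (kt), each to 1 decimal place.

Leg 1: track=252.0°, groundspeed=113.7 kt
Leg 2: track=131.8°, groundspeed=117.4 kt
Leg 3: track=229.3°, groundspeed=118.5 kt
Leg 4: track=240.7°, groundspeed=116.2 kt

Leg 1: heading 258.6°; drift -6.6° → track 252.0°, groundspeed 113.7 kt
Leg 2: heading 126.2°; drift +5.6° → track 131.8°, groundspeed 117.4 kt
Leg 3: heading 234.4°; drift -5.1° → track 229.3°, groundspeed 118.5 kt
Leg 4: heading 246.7°; drift -6.0° → track 240.7°, groundspeed 116.2 kt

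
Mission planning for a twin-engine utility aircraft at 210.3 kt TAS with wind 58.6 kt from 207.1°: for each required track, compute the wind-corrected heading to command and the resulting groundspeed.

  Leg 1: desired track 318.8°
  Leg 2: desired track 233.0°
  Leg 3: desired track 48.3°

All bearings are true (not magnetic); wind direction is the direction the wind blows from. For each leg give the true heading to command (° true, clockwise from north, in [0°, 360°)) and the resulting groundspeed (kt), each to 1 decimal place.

Leg 1: heading=303.8°, groundspeed=224.8 kt
Leg 2: heading=226.0°, groundspeed=156.0 kt
Leg 3: heading=54.1°, groundspeed=263.9 kt

Leg 1: desired track 318.8°; wind correction -15.0° → command heading 303.8°, groundspeed 224.8 kt
Leg 2: desired track 233.0°; wind correction -7.0° → command heading 226.0°, groundspeed 156.0 kt
Leg 3: desired track 48.3°; wind correction +5.8° → command heading 54.1°, groundspeed 263.9 kt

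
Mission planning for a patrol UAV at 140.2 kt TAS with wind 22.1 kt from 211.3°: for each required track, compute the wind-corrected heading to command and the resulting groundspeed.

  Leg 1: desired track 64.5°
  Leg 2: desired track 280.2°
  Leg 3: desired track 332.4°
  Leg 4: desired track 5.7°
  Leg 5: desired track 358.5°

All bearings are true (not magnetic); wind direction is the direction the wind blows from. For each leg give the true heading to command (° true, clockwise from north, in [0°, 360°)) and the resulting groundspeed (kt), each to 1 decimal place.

Leg 1: desired track 64.5°; wind correction +5.0° → command heading 69.5°, groundspeed 158.2 kt
Leg 2: desired track 280.2°; wind correction -8.5° → command heading 271.7°, groundspeed 130.7 kt
Leg 3: desired track 332.4°; wind correction -7.8° → command heading 324.6°, groundspeed 150.3 kt
Leg 4: desired track 5.7°; wind correction -3.9° → command heading 1.8°, groundspeed 159.8 kt
Leg 5: desired track 358.5°; wind correction -4.9° → command heading 353.6°, groundspeed 158.3 kt

Leg 1: heading=69.5°, groundspeed=158.2 kt
Leg 2: heading=271.7°, groundspeed=130.7 kt
Leg 3: heading=324.6°, groundspeed=150.3 kt
Leg 4: heading=1.8°, groundspeed=159.8 kt
Leg 5: heading=353.6°, groundspeed=158.3 kt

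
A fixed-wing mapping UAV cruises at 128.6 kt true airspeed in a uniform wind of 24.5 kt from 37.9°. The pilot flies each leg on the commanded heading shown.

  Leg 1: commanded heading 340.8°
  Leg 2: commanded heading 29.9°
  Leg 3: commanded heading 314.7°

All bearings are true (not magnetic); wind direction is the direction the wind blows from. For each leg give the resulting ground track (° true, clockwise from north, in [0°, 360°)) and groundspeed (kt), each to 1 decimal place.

Leg 1: track=330.7°, groundspeed=117.1 kt
Leg 2: track=28.0°, groundspeed=104.4 kt
Leg 3: track=303.7°, groundspeed=128.0 kt

Leg 1: heading 340.8°; drift -10.1° → track 330.7°, groundspeed 117.1 kt
Leg 2: heading 29.9°; drift -1.9° → track 28.0°, groundspeed 104.4 kt
Leg 3: heading 314.7°; drift -11.0° → track 303.7°, groundspeed 128.0 kt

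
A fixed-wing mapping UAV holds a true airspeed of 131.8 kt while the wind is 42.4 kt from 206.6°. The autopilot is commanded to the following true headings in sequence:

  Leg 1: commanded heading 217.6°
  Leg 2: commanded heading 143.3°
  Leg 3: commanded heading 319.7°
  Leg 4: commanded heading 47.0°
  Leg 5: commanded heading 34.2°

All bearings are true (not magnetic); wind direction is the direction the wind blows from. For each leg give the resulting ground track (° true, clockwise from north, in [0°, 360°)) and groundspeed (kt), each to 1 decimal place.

Leg 1: track=222.7°, groundspeed=90.5 kt
Leg 2: track=124.7°, groundspeed=118.9 kt
Leg 3: track=334.4°, groundspeed=153.5 kt
Leg 4: track=42.1°, groundspeed=172.2 kt
Leg 5: track=32.4°, groundspeed=173.9 kt

Leg 1: heading 217.6°; drift +5.1° → track 222.7°, groundspeed 90.5 kt
Leg 2: heading 143.3°; drift -18.6° → track 124.7°, groundspeed 118.9 kt
Leg 3: heading 319.7°; drift +14.7° → track 334.4°, groundspeed 153.5 kt
Leg 4: heading 47.0°; drift -4.9° → track 42.1°, groundspeed 172.2 kt
Leg 5: heading 34.2°; drift -1.8° → track 32.4°, groundspeed 173.9 kt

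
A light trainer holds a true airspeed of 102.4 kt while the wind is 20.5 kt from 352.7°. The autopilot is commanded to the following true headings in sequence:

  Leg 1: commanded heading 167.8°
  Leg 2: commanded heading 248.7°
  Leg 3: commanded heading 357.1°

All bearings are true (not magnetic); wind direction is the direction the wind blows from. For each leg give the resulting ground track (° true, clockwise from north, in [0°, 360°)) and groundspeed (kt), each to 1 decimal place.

Leg 1: track=168.6°, groundspeed=122.8 kt
Leg 2: track=238.2°, groundspeed=109.2 kt
Leg 3: track=358.2°, groundspeed=82.0 kt

Leg 1: heading 167.8°; drift +0.8° → track 168.6°, groundspeed 122.8 kt
Leg 2: heading 248.7°; drift -10.5° → track 238.2°, groundspeed 109.2 kt
Leg 3: heading 357.1°; drift +1.1° → track 358.2°, groundspeed 82.0 kt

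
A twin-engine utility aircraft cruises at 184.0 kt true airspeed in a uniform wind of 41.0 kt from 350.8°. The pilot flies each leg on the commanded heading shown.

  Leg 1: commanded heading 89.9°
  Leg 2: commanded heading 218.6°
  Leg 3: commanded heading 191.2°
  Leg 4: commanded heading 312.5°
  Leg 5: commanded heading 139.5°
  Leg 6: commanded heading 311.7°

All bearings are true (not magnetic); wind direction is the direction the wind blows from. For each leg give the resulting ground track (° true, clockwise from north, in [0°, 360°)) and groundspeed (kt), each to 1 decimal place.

Leg 1: heading 89.9°; drift +12.0° → track 101.9°, groundspeed 194.7 kt
Leg 2: heading 218.6°; drift -8.2° → track 210.4°, groundspeed 213.7 kt
Leg 3: heading 191.2°; drift -3.7° → track 187.5°, groundspeed 222.9 kt
Leg 4: heading 312.5°; drift -9.5° → track 303.0°, groundspeed 153.9 kt
Leg 5: heading 139.5°; drift +5.6° → track 145.1°, groundspeed 220.1 kt
Leg 6: heading 311.7°; drift -9.6° → track 302.1°, groundspeed 154.4 kt

Leg 1: track=101.9°, groundspeed=194.7 kt
Leg 2: track=210.4°, groundspeed=213.7 kt
Leg 3: track=187.5°, groundspeed=222.9 kt
Leg 4: track=303.0°, groundspeed=153.9 kt
Leg 5: track=145.1°, groundspeed=220.1 kt
Leg 6: track=302.1°, groundspeed=154.4 kt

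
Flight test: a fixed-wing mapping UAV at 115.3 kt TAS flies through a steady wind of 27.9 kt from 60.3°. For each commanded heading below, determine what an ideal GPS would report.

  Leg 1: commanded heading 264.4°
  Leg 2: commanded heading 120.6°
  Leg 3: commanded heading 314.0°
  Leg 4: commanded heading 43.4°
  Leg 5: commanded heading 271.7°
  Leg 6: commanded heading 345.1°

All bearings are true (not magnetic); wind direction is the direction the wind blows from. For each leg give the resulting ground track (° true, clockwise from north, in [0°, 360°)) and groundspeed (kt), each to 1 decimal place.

Leg 1: heading 264.4°; drift -4.6° → track 259.8°, groundspeed 141.2 kt
Leg 2: heading 120.6°; drift +13.4° → track 134.0°, groundspeed 104.3 kt
Leg 3: heading 314.0°; drift -12.3° → track 301.7°, groundspeed 126.0 kt
Leg 4: heading 43.4°; drift -5.2° → track 38.2°, groundspeed 89.0 kt
Leg 5: heading 271.7°; drift -6.0° → track 265.7°, groundspeed 139.9 kt
Leg 6: heading 345.1°; drift -14.0° → track 331.1°, groundspeed 111.5 kt

Leg 1: track=259.8°, groundspeed=141.2 kt
Leg 2: track=134.0°, groundspeed=104.3 kt
Leg 3: track=301.7°, groundspeed=126.0 kt
Leg 4: track=38.2°, groundspeed=89.0 kt
Leg 5: track=265.7°, groundspeed=139.9 kt
Leg 6: track=331.1°, groundspeed=111.5 kt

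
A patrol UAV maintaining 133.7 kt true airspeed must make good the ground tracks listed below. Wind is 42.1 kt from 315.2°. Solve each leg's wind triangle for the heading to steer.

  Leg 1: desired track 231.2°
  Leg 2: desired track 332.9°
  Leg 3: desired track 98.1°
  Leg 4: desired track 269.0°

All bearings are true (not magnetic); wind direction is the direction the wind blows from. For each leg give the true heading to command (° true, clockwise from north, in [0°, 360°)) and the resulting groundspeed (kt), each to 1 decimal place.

Leg 1: heading=249.4°, groundspeed=122.6 kt
Leg 2: heading=327.4°, groundspeed=93.0 kt
Leg 3: heading=87.2°, groundspeed=164.8 kt
Leg 4: heading=282.1°, groundspeed=101.1 kt

Leg 1: desired track 231.2°; wind correction +18.2° → command heading 249.4°, groundspeed 122.6 kt
Leg 2: desired track 332.9°; wind correction -5.5° → command heading 327.4°, groundspeed 93.0 kt
Leg 3: desired track 98.1°; wind correction -10.9° → command heading 87.2°, groundspeed 164.8 kt
Leg 4: desired track 269.0°; wind correction +13.1° → command heading 282.1°, groundspeed 101.1 kt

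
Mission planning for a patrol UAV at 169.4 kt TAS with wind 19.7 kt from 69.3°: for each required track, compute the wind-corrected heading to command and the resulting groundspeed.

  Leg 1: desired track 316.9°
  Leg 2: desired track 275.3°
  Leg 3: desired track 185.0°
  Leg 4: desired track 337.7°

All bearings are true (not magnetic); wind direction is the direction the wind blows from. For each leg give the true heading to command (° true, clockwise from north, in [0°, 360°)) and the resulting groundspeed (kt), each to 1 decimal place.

Leg 1: desired track 316.9°; wind correction +6.2° → command heading 323.1°, groundspeed 175.9 kt
Leg 2: desired track 275.3°; wind correction +2.9° → command heading 278.2°, groundspeed 186.9 kt
Leg 3: desired track 185.0°; wind correction -6.0° → command heading 179.0°, groundspeed 177.0 kt
Leg 4: desired track 337.7°; wind correction +6.7° → command heading 344.4°, groundspeed 168.8 kt

Leg 1: heading=323.1°, groundspeed=175.9 kt
Leg 2: heading=278.2°, groundspeed=186.9 kt
Leg 3: heading=179.0°, groundspeed=177.0 kt
Leg 4: heading=344.4°, groundspeed=168.8 kt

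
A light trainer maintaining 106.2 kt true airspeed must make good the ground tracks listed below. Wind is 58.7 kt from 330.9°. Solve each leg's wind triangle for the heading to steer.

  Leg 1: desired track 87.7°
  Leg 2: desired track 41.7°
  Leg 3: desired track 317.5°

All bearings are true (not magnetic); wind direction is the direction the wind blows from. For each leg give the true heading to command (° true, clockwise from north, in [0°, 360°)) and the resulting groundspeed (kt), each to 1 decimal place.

Leg 1: heading=58.1°, groundspeed=118.8 kt
Leg 2: heading=10.2°, groundspeed=71.3 kt
Leg 3: heading=324.9°, groundspeed=48.2 kt

Leg 1: desired track 87.7°; wind correction -29.6° → command heading 58.1°, groundspeed 118.8 kt
Leg 2: desired track 41.7°; wind correction -31.5° → command heading 10.2°, groundspeed 71.3 kt
Leg 3: desired track 317.5°; wind correction +7.4° → command heading 324.9°, groundspeed 48.2 kt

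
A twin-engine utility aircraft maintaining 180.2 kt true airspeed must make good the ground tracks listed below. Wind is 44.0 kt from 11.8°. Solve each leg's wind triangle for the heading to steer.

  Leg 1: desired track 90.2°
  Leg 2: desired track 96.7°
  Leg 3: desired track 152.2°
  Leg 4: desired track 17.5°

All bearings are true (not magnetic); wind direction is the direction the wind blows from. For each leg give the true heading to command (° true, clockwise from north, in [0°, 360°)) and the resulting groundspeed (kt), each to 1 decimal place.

Leg 1: heading=76.4°, groundspeed=166.1 kt
Leg 2: heading=82.6°, groundspeed=170.9 kt
Leg 3: heading=143.2°, groundspeed=211.9 kt
Leg 4: heading=16.1°, groundspeed=136.4 kt

Leg 1: desired track 90.2°; wind correction -13.8° → command heading 76.4°, groundspeed 166.1 kt
Leg 2: desired track 96.7°; wind correction -14.1° → command heading 82.6°, groundspeed 170.9 kt
Leg 3: desired track 152.2°; wind correction -9.0° → command heading 143.2°, groundspeed 211.9 kt
Leg 4: desired track 17.5°; wind correction -1.4° → command heading 16.1°, groundspeed 136.4 kt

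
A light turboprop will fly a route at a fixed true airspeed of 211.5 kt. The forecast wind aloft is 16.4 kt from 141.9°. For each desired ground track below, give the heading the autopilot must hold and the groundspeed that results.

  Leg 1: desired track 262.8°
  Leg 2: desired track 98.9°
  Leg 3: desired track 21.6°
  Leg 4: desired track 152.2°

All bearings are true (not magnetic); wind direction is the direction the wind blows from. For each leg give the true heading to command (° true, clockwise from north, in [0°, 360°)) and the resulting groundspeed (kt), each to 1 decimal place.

Leg 1: heading=259.0°, groundspeed=219.5 kt
Leg 2: heading=101.9°, groundspeed=199.2 kt
Leg 3: heading=25.4°, groundspeed=219.3 kt
Leg 4: heading=151.4°, groundspeed=195.3 kt

Leg 1: desired track 262.8°; wind correction -3.8° → command heading 259.0°, groundspeed 219.5 kt
Leg 2: desired track 98.9°; wind correction +3.0° → command heading 101.9°, groundspeed 199.2 kt
Leg 3: desired track 21.6°; wind correction +3.8° → command heading 25.4°, groundspeed 219.3 kt
Leg 4: desired track 152.2°; wind correction -0.8° → command heading 151.4°, groundspeed 195.3 kt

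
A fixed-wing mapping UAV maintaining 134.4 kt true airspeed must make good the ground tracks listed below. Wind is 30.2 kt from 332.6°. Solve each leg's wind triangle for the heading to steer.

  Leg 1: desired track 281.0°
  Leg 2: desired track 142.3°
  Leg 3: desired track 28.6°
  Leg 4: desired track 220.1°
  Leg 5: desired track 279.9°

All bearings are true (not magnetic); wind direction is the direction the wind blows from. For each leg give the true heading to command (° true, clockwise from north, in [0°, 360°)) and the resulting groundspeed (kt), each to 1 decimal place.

Leg 1: desired track 281.0°; wind correction +10.1° → command heading 291.1°, groundspeed 113.5 kt
Leg 2: desired track 142.3°; wind correction -2.3° → command heading 140.0°, groundspeed 164.0 kt
Leg 3: desired track 28.6°; wind correction -10.7° → command heading 17.9°, groundspeed 115.2 kt
Leg 4: desired track 220.1°; wind correction +12.0° → command heading 232.1°, groundspeed 143.0 kt
Leg 5: desired track 279.9°; wind correction +10.3° → command heading 290.2°, groundspeed 113.9 kt

Leg 1: heading=291.1°, groundspeed=113.5 kt
Leg 2: heading=140.0°, groundspeed=164.0 kt
Leg 3: heading=17.9°, groundspeed=115.2 kt
Leg 4: heading=232.1°, groundspeed=143.0 kt
Leg 5: heading=290.2°, groundspeed=113.9 kt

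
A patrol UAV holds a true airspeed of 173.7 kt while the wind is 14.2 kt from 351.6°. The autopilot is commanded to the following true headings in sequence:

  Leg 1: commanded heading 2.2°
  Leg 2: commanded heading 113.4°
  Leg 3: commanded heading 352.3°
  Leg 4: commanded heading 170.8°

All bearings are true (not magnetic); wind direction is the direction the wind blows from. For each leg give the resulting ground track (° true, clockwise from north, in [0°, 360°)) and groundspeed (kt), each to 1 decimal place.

Leg 1: track=3.1°, groundspeed=159.8 kt
Leg 2: track=117.2°, groundspeed=181.6 kt
Leg 3: track=352.4°, groundspeed=159.5 kt
Leg 4: track=170.9°, groundspeed=187.9 kt

Leg 1: heading 2.2°; drift +0.9° → track 3.1°, groundspeed 159.8 kt
Leg 2: heading 113.4°; drift +3.8° → track 117.2°, groundspeed 181.6 kt
Leg 3: heading 352.3°; drift +0.1° → track 352.4°, groundspeed 159.5 kt
Leg 4: heading 170.8°; drift +0.1° → track 170.9°, groundspeed 187.9 kt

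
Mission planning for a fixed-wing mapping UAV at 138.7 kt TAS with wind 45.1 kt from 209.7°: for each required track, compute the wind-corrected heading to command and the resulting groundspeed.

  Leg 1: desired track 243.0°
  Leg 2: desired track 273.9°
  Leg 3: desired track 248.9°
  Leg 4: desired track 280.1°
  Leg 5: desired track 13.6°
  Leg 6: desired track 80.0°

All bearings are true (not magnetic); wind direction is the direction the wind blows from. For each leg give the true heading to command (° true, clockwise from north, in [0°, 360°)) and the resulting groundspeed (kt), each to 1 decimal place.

Leg 1: heading=232.7°, groundspeed=98.8 kt
Leg 2: heading=256.9°, groundspeed=113.0 kt
Leg 3: heading=237.0°, groundspeed=100.8 kt
Leg 4: heading=262.3°, groundspeed=116.9 kt
Leg 5: heading=8.4°, groundspeed=181.5 kt
Leg 6: heading=94.5°, groundspeed=163.1 kt

Leg 1: desired track 243.0°; wind correction -10.3° → command heading 232.7°, groundspeed 98.8 kt
Leg 2: desired track 273.9°; wind correction -17.0° → command heading 256.9°, groundspeed 113.0 kt
Leg 3: desired track 248.9°; wind correction -11.9° → command heading 237.0°, groundspeed 100.8 kt
Leg 4: desired track 280.1°; wind correction -17.8° → command heading 262.3°, groundspeed 116.9 kt
Leg 5: desired track 13.6°; wind correction -5.2° → command heading 8.4°, groundspeed 181.5 kt
Leg 6: desired track 80.0°; wind correction +14.5° → command heading 94.5°, groundspeed 163.1 kt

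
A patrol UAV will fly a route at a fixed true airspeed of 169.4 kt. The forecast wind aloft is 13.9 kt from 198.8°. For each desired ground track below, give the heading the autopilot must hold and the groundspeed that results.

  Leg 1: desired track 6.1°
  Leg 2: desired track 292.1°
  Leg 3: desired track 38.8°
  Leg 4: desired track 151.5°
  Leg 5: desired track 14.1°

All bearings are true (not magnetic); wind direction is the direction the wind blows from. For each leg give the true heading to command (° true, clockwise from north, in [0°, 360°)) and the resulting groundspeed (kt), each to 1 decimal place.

Leg 1: heading=5.1°, groundspeed=182.9 kt
Leg 2: heading=287.4°, groundspeed=169.6 kt
Leg 3: heading=40.4°, groundspeed=182.4 kt
Leg 4: heading=155.0°, groundspeed=159.7 kt
Leg 5: heading=13.7°, groundspeed=183.2 kt

Leg 1: desired track 6.1°; wind correction -1.0° → command heading 5.1°, groundspeed 182.9 kt
Leg 2: desired track 292.1°; wind correction -4.7° → command heading 287.4°, groundspeed 169.6 kt
Leg 3: desired track 38.8°; wind correction +1.6° → command heading 40.4°, groundspeed 182.4 kt
Leg 4: desired track 151.5°; wind correction +3.5° → command heading 155.0°, groundspeed 159.7 kt
Leg 5: desired track 14.1°; wind correction -0.4° → command heading 13.7°, groundspeed 183.2 kt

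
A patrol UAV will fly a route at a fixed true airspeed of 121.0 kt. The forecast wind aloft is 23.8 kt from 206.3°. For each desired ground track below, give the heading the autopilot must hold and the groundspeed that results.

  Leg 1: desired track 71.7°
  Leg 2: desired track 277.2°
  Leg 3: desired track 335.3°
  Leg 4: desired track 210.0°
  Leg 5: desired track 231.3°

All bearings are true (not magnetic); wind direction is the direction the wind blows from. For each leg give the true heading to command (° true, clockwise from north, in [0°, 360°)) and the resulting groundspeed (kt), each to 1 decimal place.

Leg 1: heading=79.8°, groundspeed=136.5 kt
Leg 2: heading=266.5°, groundspeed=111.1 kt
Leg 3: heading=326.5°, groundspeed=134.6 kt
Leg 4: heading=209.3°, groundspeed=97.2 kt
Leg 5: heading=226.5°, groundspeed=99.0 kt

Leg 1: desired track 71.7°; wind correction +8.1° → command heading 79.8°, groundspeed 136.5 kt
Leg 2: desired track 277.2°; wind correction -10.7° → command heading 266.5°, groundspeed 111.1 kt
Leg 3: desired track 335.3°; wind correction -8.8° → command heading 326.5°, groundspeed 134.6 kt
Leg 4: desired track 210.0°; wind correction -0.7° → command heading 209.3°, groundspeed 97.2 kt
Leg 5: desired track 231.3°; wind correction -4.8° → command heading 226.5°, groundspeed 99.0 kt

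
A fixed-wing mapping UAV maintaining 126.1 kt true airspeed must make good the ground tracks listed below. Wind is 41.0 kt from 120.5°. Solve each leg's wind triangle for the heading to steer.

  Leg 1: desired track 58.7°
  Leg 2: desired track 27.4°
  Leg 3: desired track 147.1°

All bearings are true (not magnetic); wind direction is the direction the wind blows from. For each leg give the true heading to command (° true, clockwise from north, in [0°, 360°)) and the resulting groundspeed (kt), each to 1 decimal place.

Leg 1: heading=75.4°, groundspeed=101.4 kt
Leg 2: heading=46.3°, groundspeed=121.5 kt
Leg 3: heading=138.7°, groundspeed=88.1 kt

Leg 1: desired track 58.7°; wind correction +16.7° → command heading 75.4°, groundspeed 101.4 kt
Leg 2: desired track 27.4°; wind correction +18.9° → command heading 46.3°, groundspeed 121.5 kt
Leg 3: desired track 147.1°; wind correction -8.4° → command heading 138.7°, groundspeed 88.1 kt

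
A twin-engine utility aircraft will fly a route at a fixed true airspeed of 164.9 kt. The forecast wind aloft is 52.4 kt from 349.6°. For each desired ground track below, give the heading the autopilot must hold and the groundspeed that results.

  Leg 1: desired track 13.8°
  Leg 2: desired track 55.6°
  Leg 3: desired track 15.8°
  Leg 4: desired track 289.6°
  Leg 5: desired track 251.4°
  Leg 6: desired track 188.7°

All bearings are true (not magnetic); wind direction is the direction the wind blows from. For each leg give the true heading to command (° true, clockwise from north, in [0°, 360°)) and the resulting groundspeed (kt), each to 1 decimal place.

Leg 1: heading=6.3°, groundspeed=115.7 kt
Leg 2: heading=38.7°, groundspeed=136.5 kt
Leg 3: heading=7.7°, groundspeed=116.3 kt
Leg 4: heading=305.6°, groundspeed=132.3 kt
Leg 5: heading=269.7°, groundspeed=164.0 kt
Leg 6: heading=194.7°, groundspeed=213.5 kt

Leg 1: desired track 13.8°; wind correction -7.5° → command heading 6.3°, groundspeed 115.7 kt
Leg 2: desired track 55.6°; wind correction -16.9° → command heading 38.7°, groundspeed 136.5 kt
Leg 3: desired track 15.8°; wind correction -8.1° → command heading 7.7°, groundspeed 116.3 kt
Leg 4: desired track 289.6°; wind correction +16.0° → command heading 305.6°, groundspeed 132.3 kt
Leg 5: desired track 251.4°; wind correction +18.3° → command heading 269.7°, groundspeed 164.0 kt
Leg 6: desired track 188.7°; wind correction +6.0° → command heading 194.7°, groundspeed 213.5 kt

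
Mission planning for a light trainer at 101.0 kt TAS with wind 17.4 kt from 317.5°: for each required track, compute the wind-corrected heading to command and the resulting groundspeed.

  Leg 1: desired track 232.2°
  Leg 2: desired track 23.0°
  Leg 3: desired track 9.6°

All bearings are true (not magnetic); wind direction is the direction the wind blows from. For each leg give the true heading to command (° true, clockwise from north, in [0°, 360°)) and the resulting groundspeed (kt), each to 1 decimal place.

Leg 1: desired track 232.2°; wind correction +9.9° → command heading 242.1°, groundspeed 98.1 kt
Leg 2: desired track 23.0°; wind correction -9.0° → command heading 14.0°, groundspeed 92.5 kt
Leg 3: desired track 9.6°; wind correction -7.8° → command heading 1.8°, groundspeed 89.4 kt

Leg 1: heading=242.1°, groundspeed=98.1 kt
Leg 2: heading=14.0°, groundspeed=92.5 kt
Leg 3: heading=1.8°, groundspeed=89.4 kt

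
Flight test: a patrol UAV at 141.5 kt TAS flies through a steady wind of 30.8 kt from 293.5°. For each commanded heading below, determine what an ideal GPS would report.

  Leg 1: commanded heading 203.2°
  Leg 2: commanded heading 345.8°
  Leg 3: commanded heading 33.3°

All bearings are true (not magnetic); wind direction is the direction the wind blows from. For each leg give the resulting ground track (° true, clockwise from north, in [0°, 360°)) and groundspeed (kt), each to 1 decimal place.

Leg 1: heading 203.2°; drift -12.3° → track 190.9°, groundspeed 145.0 kt
Leg 2: heading 345.8°; drift +11.2° → track 357.0°, groundspeed 125.1 kt
Leg 3: heading 33.3°; drift +11.7° → track 45.0°, groundspeed 149.8 kt

Leg 1: track=190.9°, groundspeed=145.0 kt
Leg 2: track=357.0°, groundspeed=125.1 kt
Leg 3: track=45.0°, groundspeed=149.8 kt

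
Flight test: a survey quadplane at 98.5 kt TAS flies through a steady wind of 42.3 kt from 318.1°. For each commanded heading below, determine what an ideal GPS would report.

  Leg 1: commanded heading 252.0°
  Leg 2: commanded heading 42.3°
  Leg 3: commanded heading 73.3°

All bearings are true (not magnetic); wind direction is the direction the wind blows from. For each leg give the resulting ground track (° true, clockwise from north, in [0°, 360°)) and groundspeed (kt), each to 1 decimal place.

Leg 1: heading 252.0°; drift -25.4° → track 226.6°, groundspeed 90.1 kt
Leg 2: heading 42.3°; drift +24.1° → track 66.4°, groundspeed 103.2 kt
Leg 3: heading 73.3°; drift +18.2° → track 91.5°, groundspeed 122.6 kt

Leg 1: track=226.6°, groundspeed=90.1 kt
Leg 2: track=66.4°, groundspeed=103.2 kt
Leg 3: track=91.5°, groundspeed=122.6 kt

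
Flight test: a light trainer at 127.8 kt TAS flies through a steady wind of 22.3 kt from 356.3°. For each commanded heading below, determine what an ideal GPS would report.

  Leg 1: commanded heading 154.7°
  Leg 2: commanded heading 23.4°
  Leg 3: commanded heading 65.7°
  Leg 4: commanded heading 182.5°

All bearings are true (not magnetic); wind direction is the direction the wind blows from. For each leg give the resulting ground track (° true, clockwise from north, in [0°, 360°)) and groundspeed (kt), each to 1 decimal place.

Leg 1: track=157.9°, groundspeed=148.8 kt
Leg 2: track=28.8°, groundspeed=108.4 kt
Leg 3: track=75.6°, groundspeed=121.8 kt
Leg 4: track=181.6°, groundspeed=150.0 kt

Leg 1: heading 154.7°; drift +3.2° → track 157.9°, groundspeed 148.8 kt
Leg 2: heading 23.4°; drift +5.4° → track 28.8°, groundspeed 108.4 kt
Leg 3: heading 65.7°; drift +9.9° → track 75.6°, groundspeed 121.8 kt
Leg 4: heading 182.5°; drift -0.9° → track 181.6°, groundspeed 150.0 kt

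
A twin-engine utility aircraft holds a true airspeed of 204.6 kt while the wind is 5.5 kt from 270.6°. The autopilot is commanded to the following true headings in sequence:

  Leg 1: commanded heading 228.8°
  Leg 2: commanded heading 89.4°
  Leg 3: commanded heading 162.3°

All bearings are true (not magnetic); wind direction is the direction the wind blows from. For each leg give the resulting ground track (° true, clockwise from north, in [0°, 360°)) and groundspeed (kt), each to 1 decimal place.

Leg 1: heading 228.8°; drift -1.0° → track 227.8°, groundspeed 200.5 kt
Leg 2: heading 89.4°; drift +0.0° → track 89.4°, groundspeed 210.1 kt
Leg 3: heading 162.3°; drift -1.4° → track 160.9°, groundspeed 206.4 kt

Leg 1: track=227.8°, groundspeed=200.5 kt
Leg 2: track=89.4°, groundspeed=210.1 kt
Leg 3: track=160.9°, groundspeed=206.4 kt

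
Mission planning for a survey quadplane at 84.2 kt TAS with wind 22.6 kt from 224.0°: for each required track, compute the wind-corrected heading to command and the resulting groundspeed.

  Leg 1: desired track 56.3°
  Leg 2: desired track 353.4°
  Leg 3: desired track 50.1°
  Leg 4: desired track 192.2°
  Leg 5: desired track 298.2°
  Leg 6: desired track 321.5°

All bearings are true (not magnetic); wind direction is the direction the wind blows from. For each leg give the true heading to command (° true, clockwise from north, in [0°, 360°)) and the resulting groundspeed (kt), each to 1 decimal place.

Leg 1: heading=59.6°, groundspeed=106.1 kt
Leg 2: heading=341.4°, groundspeed=96.7 kt
Leg 3: heading=51.7°, groundspeed=106.6 kt
Leg 4: heading=200.3°, groundspeed=64.1 kt
Leg 5: heading=283.2°, groundspeed=75.2 kt
Leg 6: heading=306.1°, groundspeed=84.1 kt

Leg 1: desired track 56.3°; wind correction +3.3° → command heading 59.6°, groundspeed 106.1 kt
Leg 2: desired track 353.4°; wind correction -12.0° → command heading 341.4°, groundspeed 96.7 kt
Leg 3: desired track 50.1°; wind correction +1.6° → command heading 51.7°, groundspeed 106.6 kt
Leg 4: desired track 192.2°; wind correction +8.1° → command heading 200.3°, groundspeed 64.1 kt
Leg 5: desired track 298.2°; wind correction -15.0° → command heading 283.2°, groundspeed 75.2 kt
Leg 6: desired track 321.5°; wind correction -15.4° → command heading 306.1°, groundspeed 84.1 kt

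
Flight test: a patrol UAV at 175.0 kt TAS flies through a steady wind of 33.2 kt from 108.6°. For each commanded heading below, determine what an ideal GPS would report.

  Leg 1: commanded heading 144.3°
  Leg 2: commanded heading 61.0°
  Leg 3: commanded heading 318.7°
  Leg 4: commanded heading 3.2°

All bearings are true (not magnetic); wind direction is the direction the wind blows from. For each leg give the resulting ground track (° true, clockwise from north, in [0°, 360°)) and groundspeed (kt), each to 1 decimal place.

Leg 1: track=151.8°, groundspeed=149.3 kt
Leg 2: track=51.9°, groundspeed=154.6 kt
Leg 3: track=314.0°, groundspeed=204.4 kt
Leg 4: track=353.3°, groundspeed=186.6 kt

Leg 1: heading 144.3°; drift +7.5° → track 151.8°, groundspeed 149.3 kt
Leg 2: heading 61.0°; drift -9.1° → track 51.9°, groundspeed 154.6 kt
Leg 3: heading 318.7°; drift -4.7° → track 314.0°, groundspeed 204.4 kt
Leg 4: heading 3.2°; drift -9.9° → track 353.3°, groundspeed 186.6 kt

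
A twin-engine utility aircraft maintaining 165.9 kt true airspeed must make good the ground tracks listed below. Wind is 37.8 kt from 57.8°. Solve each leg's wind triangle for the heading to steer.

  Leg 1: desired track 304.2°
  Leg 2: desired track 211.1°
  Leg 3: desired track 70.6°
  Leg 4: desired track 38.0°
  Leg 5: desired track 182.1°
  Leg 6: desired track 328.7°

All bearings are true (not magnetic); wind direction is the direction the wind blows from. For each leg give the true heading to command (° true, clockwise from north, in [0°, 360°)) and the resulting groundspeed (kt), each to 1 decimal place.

Leg 1: heading=316.3°, groundspeed=177.4 kt
Leg 2: heading=205.2°, groundspeed=198.8 kt
Leg 3: heading=67.7°, groundspeed=128.8 kt
Leg 4: heading=42.4°, groundspeed=129.8 kt
Leg 5: heading=171.3°, groundspeed=184.2 kt
Leg 6: heading=341.9°, groundspeed=160.9 kt

Leg 1: desired track 304.2°; wind correction +12.1° → command heading 316.3°, groundspeed 177.4 kt
Leg 2: desired track 211.1°; wind correction -5.9° → command heading 205.2°, groundspeed 198.8 kt
Leg 3: desired track 70.6°; wind correction -2.9° → command heading 67.7°, groundspeed 128.8 kt
Leg 4: desired track 38.0°; wind correction +4.4° → command heading 42.4°, groundspeed 129.8 kt
Leg 5: desired track 182.1°; wind correction -10.8° → command heading 171.3°, groundspeed 184.2 kt
Leg 6: desired track 328.7°; wind correction +13.2° → command heading 341.9°, groundspeed 160.9 kt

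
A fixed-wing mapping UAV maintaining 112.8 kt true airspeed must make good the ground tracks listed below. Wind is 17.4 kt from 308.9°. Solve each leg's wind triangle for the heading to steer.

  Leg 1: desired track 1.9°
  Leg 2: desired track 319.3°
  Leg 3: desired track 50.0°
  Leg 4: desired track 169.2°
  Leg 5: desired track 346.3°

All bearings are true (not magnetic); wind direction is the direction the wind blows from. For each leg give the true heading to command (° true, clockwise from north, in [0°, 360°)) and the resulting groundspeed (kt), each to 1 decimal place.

Leg 1: desired track 1.9°; wind correction -7.1° → command heading 354.8°, groundspeed 101.5 kt
Leg 2: desired track 319.3°; wind correction -1.6° → command heading 317.7°, groundspeed 95.6 kt
Leg 3: desired track 50.0°; wind correction -8.7° → command heading 41.3°, groundspeed 114.9 kt
Leg 4: desired track 169.2°; wind correction +5.7° → command heading 174.9°, groundspeed 125.5 kt
Leg 5: desired track 346.3°; wind correction -5.4° → command heading 340.9°, groundspeed 98.5 kt

Leg 1: heading=354.8°, groundspeed=101.5 kt
Leg 2: heading=317.7°, groundspeed=95.6 kt
Leg 3: heading=41.3°, groundspeed=114.9 kt
Leg 4: heading=174.9°, groundspeed=125.5 kt
Leg 5: heading=340.9°, groundspeed=98.5 kt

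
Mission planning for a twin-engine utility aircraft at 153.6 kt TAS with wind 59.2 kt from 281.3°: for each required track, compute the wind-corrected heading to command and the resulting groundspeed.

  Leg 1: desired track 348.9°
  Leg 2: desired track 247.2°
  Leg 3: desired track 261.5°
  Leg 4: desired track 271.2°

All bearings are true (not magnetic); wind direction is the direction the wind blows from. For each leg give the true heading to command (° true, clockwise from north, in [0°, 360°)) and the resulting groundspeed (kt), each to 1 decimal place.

Leg 1: desired track 348.9°; wind correction -20.9° → command heading 328.0°, groundspeed 121.0 kt
Leg 2: desired track 247.2°; wind correction +12.5° → command heading 259.7°, groundspeed 101.0 kt
Leg 3: desired track 261.5°; wind correction +7.5° → command heading 269.0°, groundspeed 96.6 kt
Leg 4: desired track 271.2°; wind correction +3.9° → command heading 275.1°, groundspeed 95.0 kt

Leg 1: heading=328.0°, groundspeed=121.0 kt
Leg 2: heading=259.7°, groundspeed=101.0 kt
Leg 3: heading=269.0°, groundspeed=96.6 kt
Leg 4: heading=275.1°, groundspeed=95.0 kt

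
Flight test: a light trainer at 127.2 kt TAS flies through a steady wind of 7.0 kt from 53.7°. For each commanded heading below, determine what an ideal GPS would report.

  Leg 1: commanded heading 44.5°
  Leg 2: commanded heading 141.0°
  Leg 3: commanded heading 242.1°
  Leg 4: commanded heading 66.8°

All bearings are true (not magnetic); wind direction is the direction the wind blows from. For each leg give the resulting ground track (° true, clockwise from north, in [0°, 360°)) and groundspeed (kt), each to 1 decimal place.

Leg 1: heading 44.5°; drift -0.5° → track 44.0°, groundspeed 120.3 kt
Leg 2: heading 141.0°; drift +3.2° → track 144.2°, groundspeed 127.1 kt
Leg 3: heading 242.1°; drift -0.4° → track 241.7°, groundspeed 134.1 kt
Leg 4: heading 66.8°; drift +0.8° → track 67.6°, groundspeed 120.4 kt

Leg 1: track=44.0°, groundspeed=120.3 kt
Leg 2: track=144.2°, groundspeed=127.1 kt
Leg 3: track=241.7°, groundspeed=134.1 kt
Leg 4: track=67.6°, groundspeed=120.4 kt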